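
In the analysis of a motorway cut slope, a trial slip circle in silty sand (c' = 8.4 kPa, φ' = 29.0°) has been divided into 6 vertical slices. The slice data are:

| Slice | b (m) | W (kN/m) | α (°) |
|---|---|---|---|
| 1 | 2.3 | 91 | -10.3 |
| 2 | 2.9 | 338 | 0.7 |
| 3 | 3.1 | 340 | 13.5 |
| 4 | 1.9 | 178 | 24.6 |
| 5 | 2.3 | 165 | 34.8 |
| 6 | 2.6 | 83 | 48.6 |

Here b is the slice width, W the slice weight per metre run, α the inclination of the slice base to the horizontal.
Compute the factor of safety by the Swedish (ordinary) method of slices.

FS = 2.55

Ordinary method of slices: FS = Σ[c'·Δl_i + (W_i cosα_i)·tanφ'] / Σ W_i sinα_i, with Δl_i = b_i / cosα_i.
Slice 1: Δl = 2.3/cos(-10.3°) = 2.338 m; N'_1 = 91·cos(-10.3°) = 89.5; c'Δl = 19.64; W sinα = -16.3
Slice 2: Δl = 2.9/cos0.7° = 2.900 m; N'_2 = 338·cos0.7° = 338.0; c'Δl = 24.36; W sinα = 4.1
Slice 3: Δl = 3.1/cos13.5° = 3.188 m; N'_3 = 340·cos13.5° = 330.6; c'Δl = 26.78; W sinα = 79.4
Slice 4: Δl = 1.9/cos24.6° = 2.090 m; N'_4 = 178·cos24.6° = 161.8; c'Δl = 17.55; W sinα = 74.1
Slice 5: Δl = 2.3/cos34.8° = 2.801 m; N'_5 = 165·cos34.8° = 135.5; c'Δl = 23.53; W sinα = 94.2
Slice 6: Δl = 2.6/cos48.6° = 3.932 m; N'_6 = 83·cos48.6° = 54.9; c'Δl = 33.03; W sinα = 62.3
Σc'Δl = 144.9 kN/m; ΣN' = 1110.3 kN/m; ΣW sinα = 297.8 kN/m
Resisting = 144.9 + 1110.3·tan29.0° = 144.9 + 615.5 = 760.4 kN/m
FS = 760.4 / 297.8 = 2.554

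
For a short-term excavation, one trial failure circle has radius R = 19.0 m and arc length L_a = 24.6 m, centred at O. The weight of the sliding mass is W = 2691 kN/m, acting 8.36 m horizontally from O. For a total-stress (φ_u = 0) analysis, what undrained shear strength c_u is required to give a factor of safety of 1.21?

c_u = 58.2 kPa

FS = c_u·L_a·R / (W·d), so c_u = FS·W·d / (L_a·R).
c_u = 1.21·2691·8.36 / (24.60·19.0) = 27221.1 / 467.40 = 58.24 kPa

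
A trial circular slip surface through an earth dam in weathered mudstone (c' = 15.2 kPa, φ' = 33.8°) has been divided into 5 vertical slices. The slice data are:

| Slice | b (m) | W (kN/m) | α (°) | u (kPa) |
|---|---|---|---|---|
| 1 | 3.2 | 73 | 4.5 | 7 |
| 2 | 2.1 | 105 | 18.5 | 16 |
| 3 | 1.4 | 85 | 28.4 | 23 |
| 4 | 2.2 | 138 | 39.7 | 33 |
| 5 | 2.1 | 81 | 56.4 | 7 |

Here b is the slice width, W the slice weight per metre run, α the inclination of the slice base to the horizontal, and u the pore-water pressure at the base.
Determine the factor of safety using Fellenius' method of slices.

FS = 1.40

Ordinary method of slices: FS = Σ[c'·Δl_i + (W_i cosα_i − u_i·Δl_i)·tanφ'] / Σ W_i sinα_i, with Δl_i = b_i / cosα_i.
Slice 1: Δl = 3.2/cos4.5° = 3.210 m; N'_1 = 73·cos4.5° − 7·3.210 = 50.3; c'Δl = 48.79; W sinα = 5.7
Slice 2: Δl = 2.1/cos18.5° = 2.214 m; N'_2 = 105·cos18.5° − 16·2.214 = 64.1; c'Δl = 33.66; W sinα = 33.3
Slice 3: Δl = 1.4/cos28.4° = 1.592 m; N'_3 = 85·cos28.4° − 23·1.592 = 38.2; c'Δl = 24.19; W sinα = 40.4
Slice 4: Δl = 2.2/cos39.7° = 2.859 m; N'_4 = 138·cos39.7° − 33·2.859 = 11.8; c'Δl = 43.46; W sinα = 88.1
Slice 5: Δl = 2.1/cos56.4° = 3.795 m; N'_5 = 81·cos56.4° − 7·3.795 = 18.3; c'Δl = 57.68; W sinα = 67.5
Σc'Δl = 207.8 kN/m; ΣN' = 182.7 kN/m; ΣW sinα = 235.1 kN/m
Resisting = 207.8 + 182.7·tan33.8° = 207.8 + 122.3 = 330.1 kN/m
FS = 330.1 / 235.1 = 1.404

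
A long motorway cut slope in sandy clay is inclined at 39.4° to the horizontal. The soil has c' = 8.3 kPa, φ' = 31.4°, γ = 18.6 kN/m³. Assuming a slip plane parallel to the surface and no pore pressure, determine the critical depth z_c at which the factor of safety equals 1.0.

Setting FS = 1.00 in FS = [c' + γz cos²β tanφ'] / [γz sinβ cosβ] and solving for z:
z = c' / [γ cosβ (FS·sinβ − cosβ·tanφ')]
  = 8.3 / [18.6·cos39.4°·(1.00·sin39.4° − cos39.4°·tan31.4°)]
  = 8.3 / [18.6·0.7727·(1.00·0.6347 − 0.7727·0.6104)]
  = 8.3 / 2.3435 = 3.542 m

z_c = 3.54 m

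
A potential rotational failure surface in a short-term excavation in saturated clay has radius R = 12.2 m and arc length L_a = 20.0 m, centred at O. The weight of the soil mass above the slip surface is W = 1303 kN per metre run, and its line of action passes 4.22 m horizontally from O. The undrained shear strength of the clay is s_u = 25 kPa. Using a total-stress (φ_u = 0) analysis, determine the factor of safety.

Taking moments about the centre O, the resisting moment is provided by the undrained shear strength acting along the arc:
M_R = s_u·L_a·R = 25·20.00·12.2 = 6100.0 kN·m/m
M_D = W·d = 1303·4.22 = 5498.7 kN·m/m
FS = M_R / M_D = 6100.0 / 5498.7 = 1.109

FS = 1.11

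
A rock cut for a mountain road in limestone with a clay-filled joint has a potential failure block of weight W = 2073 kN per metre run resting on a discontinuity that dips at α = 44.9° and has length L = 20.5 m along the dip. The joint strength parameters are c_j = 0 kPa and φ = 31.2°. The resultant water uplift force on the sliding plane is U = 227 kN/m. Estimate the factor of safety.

FS = 0.51

Resolving the block weight along and normal to the plane and applying the Mohr–Coulomb strength on the joint:
N' = W cosα − U = 2073·cos44.9° − 227 = 1241.4 kN/m
Driving force T = W sinα = 2073·sin44.9° = 1463.3 kN/m
Resisting force R = c_j·L + N'·tanφ = 0·20.5 + 1241.4·tan31.2° = 0.0 + 751.8 = 751.8 kN/m
FS = R / T = 751.8 / 1463.3 = 0.514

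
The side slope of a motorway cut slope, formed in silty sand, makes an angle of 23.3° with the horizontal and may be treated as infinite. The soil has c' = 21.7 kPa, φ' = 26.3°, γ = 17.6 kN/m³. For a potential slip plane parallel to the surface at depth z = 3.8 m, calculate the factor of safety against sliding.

For an infinite slope with a slip plane parallel to the surface (no pore pressure): FS = [c' + γz cos²β tanφ'] / [γz sinβ cosβ].
γz = 17.6·3.8 = 66.88 kN/m²
Numerator = 21.7 + 66.88·cos²23.3°·tan26.3° = 21.7 + 66.88·0.8435·0.4942 = 49.583 kPa
Denominator = 66.88·sin23.3°·cos23.3° = 66.88·0.3955·0.9184 = 24.297 kPa
FS = 49.583 / 24.297 = 2.041

FS = 2.04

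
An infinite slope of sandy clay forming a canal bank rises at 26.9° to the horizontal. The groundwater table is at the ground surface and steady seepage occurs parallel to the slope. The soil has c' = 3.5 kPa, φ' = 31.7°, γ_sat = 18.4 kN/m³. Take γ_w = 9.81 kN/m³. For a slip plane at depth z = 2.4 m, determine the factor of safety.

With seepage parallel to the slope and the water table at the surface, the effective normal stress on the slip plane uses the buoyant unit weight γ' = γ_sat − γ_w while the driving shear stress uses γ_sat:
FS = [c' + γ' z cos²β tanφ'] / [γ_sat z sinβ cosβ]
γ' = 18.4 − 9.81 = 8.59 kN/m³
Numerator = 3.5 + 8.59·2.4·cos²26.9°·tan31.7° = 3.5 + 8.59·2.4·0.7953·0.6176 = 13.626 kPa
Denominator = 18.4·2.4·sin26.9°·cos26.9° = 18.4·2.4·0.4524·0.8918 = 17.818 kPa
FS = 13.626 / 17.818 = 0.765

FS = 0.76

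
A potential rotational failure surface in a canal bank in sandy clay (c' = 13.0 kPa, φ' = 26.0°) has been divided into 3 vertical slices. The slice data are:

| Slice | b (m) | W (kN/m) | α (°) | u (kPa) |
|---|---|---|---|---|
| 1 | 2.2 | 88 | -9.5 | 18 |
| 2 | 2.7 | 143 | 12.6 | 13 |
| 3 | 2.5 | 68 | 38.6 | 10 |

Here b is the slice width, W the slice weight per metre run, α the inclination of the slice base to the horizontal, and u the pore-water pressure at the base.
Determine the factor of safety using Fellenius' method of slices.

FS = 3.22

Ordinary method of slices: FS = Σ[c'·Δl_i + (W_i cosα_i − u_i·Δl_i)·tanφ'] / Σ W_i sinα_i, with Δl_i = b_i / cosα_i.
Slice 1: Δl = 2.2/cos(-9.5°) = 2.231 m; N'_1 = 88·cos(-9.5°) − 18·2.231 = 46.6; c'Δl = 29.00; W sinα = -14.5
Slice 2: Δl = 2.7/cos12.6° = 2.767 m; N'_2 = 143·cos12.6° − 13·2.767 = 103.6; c'Δl = 35.97; W sinα = 31.2
Slice 3: Δl = 2.5/cos38.6° = 3.199 m; N'_3 = 68·cos38.6° − 10·3.199 = 21.2; c'Δl = 41.59; W sinα = 42.4
Σc'Δl = 106.5 kN/m; ΣN' = 171.4 kN/m; ΣW sinα = 59.1 kN/m
Resisting = 106.5 + 171.4·tan26.0° = 106.5 + 83.6 = 190.1 kN/m
FS = 190.1 / 59.1 = 3.218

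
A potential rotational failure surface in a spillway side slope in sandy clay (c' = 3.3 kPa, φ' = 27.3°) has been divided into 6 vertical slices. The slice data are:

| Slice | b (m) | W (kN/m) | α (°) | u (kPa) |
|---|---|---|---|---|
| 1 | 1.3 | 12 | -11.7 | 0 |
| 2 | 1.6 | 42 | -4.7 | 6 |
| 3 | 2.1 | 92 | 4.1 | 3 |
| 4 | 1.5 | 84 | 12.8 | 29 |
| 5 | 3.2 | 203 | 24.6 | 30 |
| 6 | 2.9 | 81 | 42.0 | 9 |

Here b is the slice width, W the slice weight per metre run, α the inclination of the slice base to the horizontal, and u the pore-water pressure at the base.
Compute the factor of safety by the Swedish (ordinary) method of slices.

Ordinary method of slices: FS = Σ[c'·Δl_i + (W_i cosα_i − u_i·Δl_i)·tanφ'] / Σ W_i sinα_i, with Δl_i = b_i / cosα_i.
Slice 1: Δl = 1.3/cos(-11.7°) = 1.328 m; N'_1 = 12·cos(-11.7°) − 0·1.328 = 11.8; c'Δl = 4.38; W sinα = -2.4
Slice 2: Δl = 1.6/cos(-4.7°) = 1.605 m; N'_2 = 42·cos(-4.7°) − 6·1.605 = 32.2; c'Δl = 5.30; W sinα = -3.4
Slice 3: Δl = 2.1/cos4.1° = 2.105 m; N'_3 = 92·cos4.1° − 3·2.105 = 85.4; c'Δl = 6.95; W sinα = 6.6
Slice 4: Δl = 1.5/cos12.8° = 1.538 m; N'_4 = 84·cos12.8° − 29·1.538 = 37.3; c'Δl = 5.08; W sinα = 18.6
Slice 5: Δl = 3.2/cos24.6° = 3.519 m; N'_5 = 203·cos24.6° − 30·3.519 = 79.0; c'Δl = 11.61; W sinα = 84.5
Slice 6: Δl = 2.9/cos42.0° = 3.902 m; N'_6 = 81·cos42.0° − 9·3.902 = 25.1; c'Δl = 12.88; W sinα = 54.2
Σc'Δl = 46.2 kN/m; ΣN' = 270.8 kN/m; ΣW sinα = 158.0 kN/m
Resisting = 46.2 + 270.8·tan27.3° = 46.2 + 139.8 = 186.0 kN/m
FS = 186.0 / 158.0 = 1.177

FS = 1.18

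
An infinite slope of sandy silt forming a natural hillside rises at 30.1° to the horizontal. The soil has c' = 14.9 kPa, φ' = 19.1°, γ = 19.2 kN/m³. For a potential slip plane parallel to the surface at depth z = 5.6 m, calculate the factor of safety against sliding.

For an infinite slope with a slip plane parallel to the surface (no pore pressure): FS = [c' + γz cos²β tanφ'] / [γz sinβ cosβ].
γz = 19.2·5.6 = 107.52 kN/m²
Numerator = 14.9 + 107.52·cos²30.1°·tan19.1° = 14.9 + 107.52·0.7485·0.3463 = 42.768 kPa
Denominator = 107.52·sin30.1°·cos30.1° = 107.52·0.5015·0.8652 = 46.651 kPa
FS = 42.768 / 46.651 = 0.917

FS = 0.92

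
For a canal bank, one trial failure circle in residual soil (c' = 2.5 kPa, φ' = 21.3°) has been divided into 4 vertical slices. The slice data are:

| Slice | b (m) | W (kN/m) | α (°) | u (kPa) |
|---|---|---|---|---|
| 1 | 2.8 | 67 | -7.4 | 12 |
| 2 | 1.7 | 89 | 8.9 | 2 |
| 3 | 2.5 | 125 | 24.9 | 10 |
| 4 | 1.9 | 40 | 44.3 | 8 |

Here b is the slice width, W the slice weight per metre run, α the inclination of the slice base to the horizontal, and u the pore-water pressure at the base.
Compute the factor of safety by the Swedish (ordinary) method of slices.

Ordinary method of slices: FS = Σ[c'·Δl_i + (W_i cosα_i − u_i·Δl_i)·tanφ'] / Σ W_i sinα_i, with Δl_i = b_i / cosα_i.
Slice 1: Δl = 2.8/cos(-7.4°) = 2.824 m; N'_1 = 67·cos(-7.4°) − 12·2.824 = 32.6; c'Δl = 7.06; W sinα = -8.6
Slice 2: Δl = 1.7/cos8.9° = 1.721 m; N'_2 = 89·cos8.9° − 2·1.721 = 84.5; c'Δl = 4.30; W sinα = 13.8
Slice 3: Δl = 2.5/cos24.9° = 2.756 m; N'_3 = 125·cos24.9° − 10·2.756 = 85.8; c'Δl = 6.89; W sinα = 52.6
Slice 4: Δl = 1.9/cos44.3° = 2.655 m; N'_4 = 40·cos44.3° − 8·2.655 = 7.4; c'Δl = 6.64; W sinα = 27.9
Σc'Δl = 24.9 kN/m; ΣN' = 210.3 kN/m; ΣW sinα = 85.7 kN/m
Resisting = 24.9 + 210.3·tan21.3° = 24.9 + 82.0 = 106.9 kN/m
FS = 106.9 / 85.7 = 1.247

FS = 1.25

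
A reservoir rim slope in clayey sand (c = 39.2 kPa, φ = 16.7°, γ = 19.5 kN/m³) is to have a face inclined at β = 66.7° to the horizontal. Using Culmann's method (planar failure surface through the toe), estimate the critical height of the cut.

H_c = 19.80 m

Culmann's analysis gives the critical failure plane at α_cr = (β + φ)/2 = (66.7 + 16.7)/2 = 41.7°, and the critical height
H_c = (4c/γ) · sinβ cosφ / [1 − cos(β − φ)]
    = (4·39.2/19.5) · sin66.7°·cos16.7° / [1 − cos(50.0°)]
    = 8.041 · 0.9184·0.9578 / [1 − 0.6428]
    = 8.041 · 0.8797 / 0.3572
    = 19.80 m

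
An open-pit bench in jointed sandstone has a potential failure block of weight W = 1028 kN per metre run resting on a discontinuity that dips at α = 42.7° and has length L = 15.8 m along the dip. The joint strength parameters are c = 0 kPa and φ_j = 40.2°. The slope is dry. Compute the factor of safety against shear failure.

Resolving the block weight along and normal to the plane and applying the Mohr–Coulomb strength on the joint:
N' = W cosα = 1028·cos42.7° = 755.5 kN/m
Driving force T = W sinα = 1028·sin42.7° = 697.1 kN/m
Resisting force R = c·L + N'·tanφ_j = 0·15.8 + 755.5·tan40.2° = 0.0 + 638.4 = 638.4 kN/m
FS = R / T = 638.4 / 697.1 = 0.916

FS = 0.92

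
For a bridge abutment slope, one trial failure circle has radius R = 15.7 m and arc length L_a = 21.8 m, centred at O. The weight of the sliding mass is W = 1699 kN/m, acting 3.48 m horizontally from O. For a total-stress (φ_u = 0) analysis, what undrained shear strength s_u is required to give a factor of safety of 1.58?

s_u = 27.3 kPa

FS = s_u·L_a·R / (W·d), so s_u = FS·W·d / (L_a·R).
s_u = 1.58·1699·3.48 / (21.80·15.7) = 9341.8 / 342.26 = 27.29 kPa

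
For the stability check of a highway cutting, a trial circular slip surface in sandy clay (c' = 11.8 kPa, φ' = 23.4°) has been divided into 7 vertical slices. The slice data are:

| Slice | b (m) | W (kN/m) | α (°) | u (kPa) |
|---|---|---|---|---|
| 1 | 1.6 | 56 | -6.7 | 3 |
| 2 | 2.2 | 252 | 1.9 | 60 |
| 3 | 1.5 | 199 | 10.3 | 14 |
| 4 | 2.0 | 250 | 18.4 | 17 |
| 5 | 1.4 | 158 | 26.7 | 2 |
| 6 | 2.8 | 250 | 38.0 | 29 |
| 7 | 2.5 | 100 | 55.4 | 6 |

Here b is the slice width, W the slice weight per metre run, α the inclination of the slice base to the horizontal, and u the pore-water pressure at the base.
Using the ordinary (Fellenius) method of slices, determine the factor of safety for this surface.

FS = 1.30

Ordinary method of slices: FS = Σ[c'·Δl_i + (W_i cosα_i − u_i·Δl_i)·tanφ'] / Σ W_i sinα_i, with Δl_i = b_i / cosα_i.
Slice 1: Δl = 1.6/cos(-6.7°) = 1.611 m; N'_1 = 56·cos(-6.7°) − 3·1.611 = 50.8; c'Δl = 19.01; W sinα = -6.5
Slice 2: Δl = 2.2/cos1.9° = 2.201 m; N'_2 = 252·cos1.9° − 60·2.201 = 119.8; c'Δl = 25.97; W sinα = 8.4
Slice 3: Δl = 1.5/cos10.3° = 1.525 m; N'_3 = 199·cos10.3° − 14·1.525 = 174.4; c'Δl = 17.99; W sinα = 35.6
Slice 4: Δl = 2.0/cos18.4° = 2.108 m; N'_4 = 250·cos18.4° − 17·2.108 = 201.4; c'Δl = 24.87; W sinα = 78.9
Slice 5: Δl = 1.4/cos26.7° = 1.567 m; N'_5 = 158·cos26.7° − 2·1.567 = 138.0; c'Δl = 18.49; W sinα = 71.0
Slice 6: Δl = 2.8/cos38.0° = 3.553 m; N'_6 = 250·cos38.0° − 29·3.553 = 94.0; c'Δl = 41.93; W sinα = 153.9
Slice 7: Δl = 2.5/cos55.4° = 4.403 m; N'_7 = 100·cos55.4° − 6·4.403 = 30.4; c'Δl = 51.95; W sinα = 82.3
Σc'Δl = 200.2 kN/m; ΣN' = 808.8 kN/m; ΣW sinα = 423.5 kN/m
Resisting = 200.2 + 808.8·tan23.4° = 200.2 + 350.0 = 550.2 kN/m
FS = 550.2 / 423.5 = 1.299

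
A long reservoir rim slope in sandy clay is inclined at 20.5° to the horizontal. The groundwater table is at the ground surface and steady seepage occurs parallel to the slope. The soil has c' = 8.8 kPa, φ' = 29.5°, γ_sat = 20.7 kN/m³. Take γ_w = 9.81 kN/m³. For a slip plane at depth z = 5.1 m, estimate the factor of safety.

FS = 1.05

With seepage parallel to the slope and the water table at the surface, the effective normal stress on the slip plane uses the buoyant unit weight γ' = γ_sat − γ_w while the driving shear stress uses γ_sat:
FS = [c' + γ' z cos²β tanφ'] / [γ_sat z sinβ cosβ]
γ' = 20.7 − 9.81 = 10.89 kN/m³
Numerator = 8.8 + 10.89·5.1·cos²20.5°·tan29.5° = 8.8 + 10.89·5.1·0.8774·0.5658 = 36.369 kPa
Denominator = 20.7·5.1·sin20.5°·cos20.5° = 20.7·5.1·0.3502·0.9367 = 34.630 kPa
FS = 36.369 / 34.630 = 1.050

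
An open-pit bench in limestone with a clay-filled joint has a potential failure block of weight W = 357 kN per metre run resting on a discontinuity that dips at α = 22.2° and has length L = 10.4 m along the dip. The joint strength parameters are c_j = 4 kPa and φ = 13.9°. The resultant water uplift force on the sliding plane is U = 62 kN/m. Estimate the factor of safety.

FS = 0.80

Resolving the block weight along and normal to the plane and applying the Mohr–Coulomb strength on the joint:
N' = W cosα − U = 357·cos22.2° − 62 = 268.5 kN/m
Driving force T = W sinα = 357·sin22.2° = 134.9 kN/m
Resisting force R = c_j·L + N'·tanφ = 4·10.4 + 268.5·tan13.9° = 41.6 + 66.5 = 108.1 kN/m
FS = R / T = 108.1 / 134.9 = 0.801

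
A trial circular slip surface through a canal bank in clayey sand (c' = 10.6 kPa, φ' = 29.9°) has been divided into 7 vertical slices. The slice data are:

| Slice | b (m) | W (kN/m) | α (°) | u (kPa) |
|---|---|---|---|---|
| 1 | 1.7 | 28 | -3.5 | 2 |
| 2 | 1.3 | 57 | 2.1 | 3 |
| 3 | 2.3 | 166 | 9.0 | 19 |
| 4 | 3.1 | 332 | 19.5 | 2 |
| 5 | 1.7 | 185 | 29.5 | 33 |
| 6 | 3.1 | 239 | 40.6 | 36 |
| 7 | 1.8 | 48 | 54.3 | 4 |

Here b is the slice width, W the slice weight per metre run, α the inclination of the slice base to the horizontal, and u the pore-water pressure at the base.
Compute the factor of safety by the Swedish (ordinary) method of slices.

FS = 1.33

Ordinary method of slices: FS = Σ[c'·Δl_i + (W_i cosα_i − u_i·Δl_i)·tanφ'] / Σ W_i sinα_i, with Δl_i = b_i / cosα_i.
Slice 1: Δl = 1.7/cos(-3.5°) = 1.703 m; N'_1 = 28·cos(-3.5°) − 2·1.703 = 24.5; c'Δl = 18.05; W sinα = -1.7
Slice 2: Δl = 1.3/cos2.1° = 1.301 m; N'_2 = 57·cos2.1° − 3·1.301 = 53.1; c'Δl = 13.79; W sinα = 2.1
Slice 3: Δl = 2.3/cos9.0° = 2.329 m; N'_3 = 166·cos9.0° − 19·2.329 = 119.7; c'Δl = 24.68; W sinα = 26.0
Slice 4: Δl = 3.1/cos19.5° = 3.289 m; N'_4 = 332·cos19.5° − 2·3.289 = 306.4; c'Δl = 34.86; W sinα = 110.8
Slice 5: Δl = 1.7/cos29.5° = 1.953 m; N'_5 = 185·cos29.5° − 33·1.953 = 96.6; c'Δl = 20.70; W sinα = 91.1
Slice 6: Δl = 3.1/cos40.6° = 4.083 m; N'_6 = 239·cos40.6° − 36·4.083 = 34.5; c'Δl = 43.28; W sinα = 155.5
Slice 7: Δl = 1.8/cos54.3° = 3.085 m; N'_7 = 48·cos54.3° − 4·3.085 = 15.7; c'Δl = 32.70; W sinα = 39.0
Σc'Δl = 188.1 kN/m; ΣN' = 650.4 kN/m; ΣW sinα = 422.8 kN/m
Resisting = 188.1 + 650.4·tan29.9° = 188.1 + 374.0 = 562.1 kN/m
FS = 562.1 / 422.8 = 1.329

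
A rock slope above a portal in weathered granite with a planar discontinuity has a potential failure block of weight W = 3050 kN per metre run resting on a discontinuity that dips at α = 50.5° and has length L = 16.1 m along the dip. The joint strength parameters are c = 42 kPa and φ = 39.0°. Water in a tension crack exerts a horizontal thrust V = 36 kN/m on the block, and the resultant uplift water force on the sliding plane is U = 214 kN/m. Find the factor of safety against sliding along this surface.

FS = 0.86

Resolving the block weight along and normal to the plane and applying the Mohr–Coulomb strength on the joint:
N' = W cosα − U − V sinα = 3050·cos50.5° − 214 − 36·sin50.5° = 1698.3 kN/m
Driving force T = W sinα + V cosα = 3050·sin50.5° + 36·cos50.5° = 2376.4 kN/m
Resisting force R = c·L + N'·tanφ = 42·16.1 + 1698.3·tan39.0° = 676.2 + 1375.2 = 2051.4 kN/m
FS = R / T = 2051.4 / 2376.4 = 0.863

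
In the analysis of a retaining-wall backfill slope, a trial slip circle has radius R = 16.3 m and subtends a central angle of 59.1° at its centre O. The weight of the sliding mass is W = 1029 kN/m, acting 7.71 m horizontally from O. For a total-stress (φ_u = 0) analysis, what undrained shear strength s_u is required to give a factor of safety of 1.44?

FS = s_u·L_a·R / (W·d), so s_u = FS·W·d / (L_a·R).
Arc length L_a = R·θ = 16.3·(59.1°·π/180) = 16.3·1.0315 = 16.81 m
s_u = 1.44·1029·7.71 / (16.81·16.3) = 11424.4 / 274.06 = 41.69 kPa

s_u = 41.7 kPa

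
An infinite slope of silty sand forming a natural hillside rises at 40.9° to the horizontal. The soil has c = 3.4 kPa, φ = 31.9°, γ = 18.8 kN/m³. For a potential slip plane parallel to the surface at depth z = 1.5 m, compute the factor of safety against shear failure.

For an infinite slope with a slip plane parallel to the surface (no pore pressure): FS = [c + γz cos²β tanφ] / [γz sinβ cosβ].
γz = 18.8·1.5 = 28.20 kN/m²
Numerator = 3.4 + 28.20·cos²40.9°·tan31.9° = 3.4 + 28.20·0.5713·0.6224 = 13.428 kPa
Denominator = 28.20·sin40.9°·cos40.9° = 28.20·0.6547·0.7559 = 13.956 kPa
FS = 13.428 / 13.956 = 0.962

FS = 0.96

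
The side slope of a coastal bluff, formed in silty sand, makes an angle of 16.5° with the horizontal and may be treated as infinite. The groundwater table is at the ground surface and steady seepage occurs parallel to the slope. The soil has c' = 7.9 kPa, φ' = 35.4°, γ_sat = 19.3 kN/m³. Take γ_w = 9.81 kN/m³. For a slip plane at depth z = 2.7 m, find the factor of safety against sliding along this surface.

FS = 1.74

With seepage parallel to the slope and the water table at the surface, the effective normal stress on the slip plane uses the buoyant unit weight γ' = γ_sat − γ_w while the driving shear stress uses γ_sat:
FS = [c' + γ' z cos²β tanφ'] / [γ_sat z sinβ cosβ]
γ' = 19.3 − 9.81 = 9.49 kN/m³
Numerator = 7.9 + 9.49·2.7·cos²16.5°·tan35.4° = 7.9 + 9.49·2.7·0.9193·0.7107 = 24.640 kPa
Denominator = 19.3·2.7·sin16.5°·cos16.5° = 19.3·2.7·0.2840·0.9588 = 14.191 kPa
FS = 24.640 / 14.191 = 1.736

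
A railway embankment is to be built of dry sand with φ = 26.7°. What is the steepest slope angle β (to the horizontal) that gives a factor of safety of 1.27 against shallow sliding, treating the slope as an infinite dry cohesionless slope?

For an infinite dry cohesionless slope FS = tanφ/tanβ, so tanβ = tanφ / FS.
tanβ = tan26.7° / 1.27 = 0.5029 / 1.27 = 0.3960
β = arctan(0.3960) = 21.60°

β = 21.6°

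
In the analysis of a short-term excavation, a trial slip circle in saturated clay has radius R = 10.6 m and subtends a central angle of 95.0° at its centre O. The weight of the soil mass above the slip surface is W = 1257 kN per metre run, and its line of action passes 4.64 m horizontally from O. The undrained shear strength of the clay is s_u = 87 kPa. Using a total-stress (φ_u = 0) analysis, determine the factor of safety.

Taking moments about the centre O, the resisting moment is provided by the undrained shear strength acting along the arc:
Arc length L_a = R·θ = 10.6·(95.0°·π/180) = 10.6·1.6581 = 17.58 m
M_R = s_u·L_a·R = 87·17.58·10.6 = 16208.1 kN·m/m
M_D = W·d = 1257·4.64 = 5832.5 kN·m/m
FS = M_R / M_D = 16208.1 / 5832.5 = 2.779

FS = 2.78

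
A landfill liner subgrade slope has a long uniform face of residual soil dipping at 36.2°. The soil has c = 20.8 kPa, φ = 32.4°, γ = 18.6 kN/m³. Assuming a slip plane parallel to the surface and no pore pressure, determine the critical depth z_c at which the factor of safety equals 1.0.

Setting FS = 1.00 in FS = [c + γz cos²β tanφ] / [γz sinβ cosβ] and solving for z:
z = c / [γ cosβ (FS·sinβ − cosβ·tanφ)]
  = 20.8 / [18.6·cos36.2°·(1.00·sin36.2° − cos36.2°·tan32.4°)]
  = 20.8 / [18.6·0.8070·(1.00·0.5906 − 0.8070·0.6346)]
  = 20.8 / 1.1781 = 17.655 m

z_c = 17.65 m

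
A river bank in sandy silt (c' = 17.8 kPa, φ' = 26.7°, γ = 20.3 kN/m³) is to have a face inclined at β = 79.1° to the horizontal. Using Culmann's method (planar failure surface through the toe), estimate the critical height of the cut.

Culmann's analysis gives the critical failure plane at α_cr = (β + φ')/2 = (79.1 + 26.7)/2 = 52.9°, and the critical height
H_c = (4c'/γ) · sinβ cosφ' / [1 − cos(β − φ')]
    = (4·17.8/20.3) · sin79.1°·cos26.7° / [1 − cos(52.4°)]
    = 3.507 · 0.9820·0.8934 / [1 − 0.6101]
    = 3.507 · 0.8773 / 0.3899
    = 7.89 m

H_c = 7.89 m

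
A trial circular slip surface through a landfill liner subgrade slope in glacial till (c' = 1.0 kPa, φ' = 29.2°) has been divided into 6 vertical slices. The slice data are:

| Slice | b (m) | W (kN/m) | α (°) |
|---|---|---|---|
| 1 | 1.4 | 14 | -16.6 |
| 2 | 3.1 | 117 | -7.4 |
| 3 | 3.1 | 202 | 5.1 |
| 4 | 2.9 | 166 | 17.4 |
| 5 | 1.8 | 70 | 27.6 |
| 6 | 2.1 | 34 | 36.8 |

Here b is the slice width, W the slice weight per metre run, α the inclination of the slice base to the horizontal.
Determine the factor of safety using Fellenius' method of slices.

Ordinary method of slices: FS = Σ[c'·Δl_i + (W_i cosα_i)·tanφ'] / Σ W_i sinα_i, with Δl_i = b_i / cosα_i.
Slice 1: Δl = 1.4/cos(-16.6°) = 1.461 m; N'_1 = 14·cos(-16.6°) = 13.4; c'Δl = 1.46; W sinα = -4.0
Slice 2: Δl = 3.1/cos(-7.4°) = 3.126 m; N'_2 = 117·cos(-7.4°) = 116.0; c'Δl = 3.13; W sinα = -15.1
Slice 3: Δl = 3.1/cos5.1° = 3.112 m; N'_3 = 202·cos5.1° = 201.2; c'Δl = 3.11; W sinα = 18.0
Slice 4: Δl = 2.9/cos17.4° = 3.039 m; N'_4 = 166·cos17.4° = 158.4; c'Δl = 3.04; W sinα = 49.6
Slice 5: Δl = 1.8/cos27.6° = 2.031 m; N'_5 = 70·cos27.6° = 62.0; c'Δl = 2.03; W sinα = 32.4
Slice 6: Δl = 2.1/cos36.8° = 2.623 m; N'_6 = 34·cos36.8° = 27.2; c'Δl = 2.62; W sinα = 20.4
Σc'Δl = 15.4 kN/m; ΣN' = 578.3 kN/m; ΣW sinα = 101.3 kN/m
Resisting = 15.4 + 578.3·tan29.2° = 15.4 + 323.2 = 338.6 kN/m
FS = 338.6 / 101.3 = 3.342

FS = 3.34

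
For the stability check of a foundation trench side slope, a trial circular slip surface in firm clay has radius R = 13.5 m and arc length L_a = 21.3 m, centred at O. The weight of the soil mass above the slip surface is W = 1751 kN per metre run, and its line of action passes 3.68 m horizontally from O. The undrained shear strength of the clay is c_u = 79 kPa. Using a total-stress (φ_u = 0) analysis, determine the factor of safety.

Taking moments about the centre O, the resisting moment is provided by the undrained shear strength acting along the arc:
M_R = c_u·L_a·R = 79·21.30·13.5 = 22716.5 kN·m/m
M_D = W·d = 1751·3.68 = 6443.7 kN·m/m
FS = M_R / M_D = 22716.5 / 6443.7 = 3.525

FS = 3.53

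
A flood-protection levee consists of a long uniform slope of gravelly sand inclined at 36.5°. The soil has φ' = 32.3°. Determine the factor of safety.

For a dry cohesionless infinite slope the factor of safety is FS = tanφ' / tanβ.
FS = tan32.3° / tan36.5° = 0.6322 / 0.7400 = 0.854

FS = 0.85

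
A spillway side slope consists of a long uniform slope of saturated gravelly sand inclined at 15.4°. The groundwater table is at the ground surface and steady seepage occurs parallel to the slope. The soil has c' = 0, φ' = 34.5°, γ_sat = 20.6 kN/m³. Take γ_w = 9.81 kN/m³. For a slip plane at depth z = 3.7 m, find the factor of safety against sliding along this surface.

FS = 1.31

With seepage parallel to the slope and the water table at the surface, the effective normal stress on the slip plane uses the buoyant unit weight γ' = γ_sat − γ_w while the driving shear stress uses γ_sat:
FS = [c' + γ' z cos²β tanφ'] / [γ_sat z sinβ cosβ]
(For c' = 0 this reduces to FS = (γ'/γ_sat)·tanφ'/tanβ.)
γ' = 20.6 − 9.81 = 10.79 kN/m³
Numerator = 0.0 + 10.79·3.7·cos²15.4°·tan34.5° = 0.0 + 10.79·3.7·0.9295·0.6873 = 25.503 kPa
Denominator = 20.6·3.7·sin15.4°·cos15.4° = 20.6·3.7·0.2656·0.9641 = 19.514 kPa
FS = 25.503 / 19.514 = 1.307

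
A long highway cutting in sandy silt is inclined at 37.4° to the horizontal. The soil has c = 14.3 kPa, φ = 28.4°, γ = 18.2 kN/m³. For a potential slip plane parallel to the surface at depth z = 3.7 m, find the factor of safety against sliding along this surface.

For an infinite slope with a slip plane parallel to the surface (no pore pressure): FS = [c + γz cos²β tanφ] / [γz sinβ cosβ].
γz = 18.2·3.7 = 67.34 kN/m²
Numerator = 14.3 + 67.34·cos²37.4°·tan28.4° = 14.3 + 67.34·0.6311·0.5407 = 37.279 kPa
Denominator = 67.34·sin37.4°·cos37.4° = 67.34·0.6074·0.7944 = 32.492 kPa
FS = 37.279 / 32.492 = 1.147

FS = 1.15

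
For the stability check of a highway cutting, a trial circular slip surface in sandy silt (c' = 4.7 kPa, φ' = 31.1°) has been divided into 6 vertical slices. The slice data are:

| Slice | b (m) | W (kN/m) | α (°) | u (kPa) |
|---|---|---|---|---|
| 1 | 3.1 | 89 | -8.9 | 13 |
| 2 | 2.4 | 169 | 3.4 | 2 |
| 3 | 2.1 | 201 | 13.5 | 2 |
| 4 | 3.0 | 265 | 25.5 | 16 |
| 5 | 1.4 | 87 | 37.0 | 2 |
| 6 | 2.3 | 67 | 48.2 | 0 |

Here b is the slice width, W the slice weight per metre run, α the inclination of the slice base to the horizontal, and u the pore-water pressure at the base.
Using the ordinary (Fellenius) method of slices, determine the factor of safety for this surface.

Ordinary method of slices: FS = Σ[c'·Δl_i + (W_i cosα_i − u_i·Δl_i)·tanφ'] / Σ W_i sinα_i, with Δl_i = b_i / cosα_i.
Slice 1: Δl = 3.1/cos(-8.9°) = 3.138 m; N'_1 = 89·cos(-8.9°) − 13·3.138 = 47.1; c'Δl = 14.75; W sinα = -13.8
Slice 2: Δl = 2.4/cos3.4° = 2.404 m; N'_2 = 169·cos3.4° − 2·2.404 = 163.9; c'Δl = 11.30; W sinα = 10.0
Slice 3: Δl = 2.1/cos13.5° = 2.160 m; N'_3 = 201·cos13.5° − 2·2.160 = 191.1; c'Δl = 10.15; W sinα = 46.9
Slice 4: Δl = 3.0/cos25.5° = 3.324 m; N'_4 = 265·cos25.5° − 16·3.324 = 186.0; c'Δl = 15.62; W sinα = 114.1
Slice 5: Δl = 1.4/cos37.0° = 1.753 m; N'_5 = 87·cos37.0° − 2·1.753 = 66.0; c'Δl = 8.24; W sinα = 52.4
Slice 6: Δl = 2.3/cos48.2° = 3.451 m; N'_6 = 67·cos48.2° − 0·3.451 = 44.7; c'Δl = 16.22; W sinα = 49.9
Σc'Δl = 76.3 kN/m; ΣN' = 698.8 kN/m; ΣW sinα = 259.6 kN/m
Resisting = 76.3 + 698.8·tan31.1° = 76.3 + 421.5 = 497.8 kN/m
FS = 497.8 / 259.6 = 1.918

FS = 1.92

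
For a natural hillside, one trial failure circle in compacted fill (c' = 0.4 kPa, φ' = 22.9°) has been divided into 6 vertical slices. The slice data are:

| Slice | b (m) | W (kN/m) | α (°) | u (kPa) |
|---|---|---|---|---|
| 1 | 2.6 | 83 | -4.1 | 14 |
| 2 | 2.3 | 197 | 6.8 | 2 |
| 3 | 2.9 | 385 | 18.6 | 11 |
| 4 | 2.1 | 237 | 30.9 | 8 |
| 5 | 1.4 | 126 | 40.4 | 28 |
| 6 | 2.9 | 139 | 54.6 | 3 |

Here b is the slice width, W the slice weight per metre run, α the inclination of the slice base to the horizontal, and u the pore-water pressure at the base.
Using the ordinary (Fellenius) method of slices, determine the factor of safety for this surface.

Ordinary method of slices: FS = Σ[c'·Δl_i + (W_i cosα_i − u_i·Δl_i)·tanφ'] / Σ W_i sinα_i, with Δl_i = b_i / cosα_i.
Slice 1: Δl = 2.6/cos(-4.1°) = 2.607 m; N'_1 = 83·cos(-4.1°) − 14·2.607 = 46.3; c'Δl = 1.04; W sinα = -5.9
Slice 2: Δl = 2.3/cos6.8° = 2.316 m; N'_2 = 197·cos6.8° − 2·2.316 = 191.0; c'Δl = 0.93; W sinα = 23.3
Slice 3: Δl = 2.9/cos18.6° = 3.060 m; N'_3 = 385·cos18.6° − 11·3.060 = 331.2; c'Δl = 1.22; W sinα = 122.8
Slice 4: Δl = 2.1/cos30.9° = 2.447 m; N'_4 = 237·cos30.9° − 8·2.447 = 183.8; c'Δl = 0.98; W sinα = 121.7
Slice 5: Δl = 1.4/cos40.4° = 1.838 m; N'_5 = 126·cos40.4° − 28·1.838 = 44.5; c'Δl = 0.74; W sinα = 81.7
Slice 6: Δl = 2.9/cos54.6° = 5.006 m; N'_6 = 139·cos54.6° − 3·5.006 = 65.5; c'Δl = 2.00; W sinα = 113.3
Σc'Δl = 6.9 kN/m; ΣN' = 862.3 kN/m; ΣW sinα = 456.9 kN/m
Resisting = 6.9 + 862.3·tan22.9° = 6.9 + 364.2 = 371.1 kN/m
FS = 371.1 / 456.9 = 0.812

FS = 0.81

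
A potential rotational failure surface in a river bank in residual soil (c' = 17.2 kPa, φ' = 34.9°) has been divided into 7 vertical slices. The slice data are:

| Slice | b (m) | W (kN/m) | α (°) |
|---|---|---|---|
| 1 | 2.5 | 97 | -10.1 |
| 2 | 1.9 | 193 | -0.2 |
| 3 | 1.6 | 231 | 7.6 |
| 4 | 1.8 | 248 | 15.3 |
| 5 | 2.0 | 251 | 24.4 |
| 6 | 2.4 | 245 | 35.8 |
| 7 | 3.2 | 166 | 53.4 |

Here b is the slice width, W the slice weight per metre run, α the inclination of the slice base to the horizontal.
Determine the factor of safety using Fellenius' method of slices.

Ordinary method of slices: FS = Σ[c'·Δl_i + (W_i cosα_i)·tanφ'] / Σ W_i sinα_i, with Δl_i = b_i / cosα_i.
Slice 1: Δl = 2.5/cos(-10.1°) = 2.539 m; N'_1 = 97·cos(-10.1°) = 95.5; c'Δl = 43.68; W sinα = -17.0
Slice 2: Δl = 1.9/cos(-0.2°) = 1.900 m; N'_2 = 193·cos(-0.2°) = 193.0; c'Δl = 32.68; W sinα = -0.7
Slice 3: Δl = 1.6/cos7.6° = 1.614 m; N'_3 = 231·cos7.6° = 229.0; c'Δl = 27.76; W sinα = 30.6
Slice 4: Δl = 1.8/cos15.3° = 1.866 m; N'_4 = 248·cos15.3° = 239.2; c'Δl = 32.10; W sinα = 65.4
Slice 5: Δl = 2.0/cos24.4° = 2.196 m; N'_5 = 251·cos24.4° = 228.6; c'Δl = 37.77; W sinα = 103.7
Slice 6: Δl = 2.4/cos35.8° = 2.959 m; N'_6 = 245·cos35.8° = 198.7; c'Δl = 50.90; W sinα = 143.3
Slice 7: Δl = 3.2/cos53.4° = 5.367 m; N'_7 = 166·cos53.4° = 99.0; c'Δl = 92.31; W sinα = 133.3
Σc'Δl = 317.2 kN/m; ΣN' = 1282.9 kN/m; ΣW sinα = 458.6 kN/m
Resisting = 317.2 + 1282.9·tan34.9° = 317.2 + 895.0 = 1212.2 kN/m
FS = 1212.2 / 458.6 = 2.643

FS = 2.64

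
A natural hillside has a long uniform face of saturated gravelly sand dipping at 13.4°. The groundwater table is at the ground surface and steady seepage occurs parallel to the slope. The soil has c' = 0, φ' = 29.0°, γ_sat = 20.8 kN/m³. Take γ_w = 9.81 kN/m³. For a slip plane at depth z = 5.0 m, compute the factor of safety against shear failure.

FS = 1.23

With seepage parallel to the slope and the water table at the surface, the effective normal stress on the slip plane uses the buoyant unit weight γ' = γ_sat − γ_w while the driving shear stress uses γ_sat:
FS = [c' + γ' z cos²β tanφ'] / [γ_sat z sinβ cosβ]
(For c' = 0 this reduces to FS = (γ'/γ_sat)·tanφ'/tanβ.)
γ' = 20.8 − 9.81 = 10.99 kN/m³
Numerator = 0.0 + 10.99·5.0·cos²13.4°·tan29.0° = 0.0 + 10.99·5.0·0.9463·0.5543 = 28.823 kPa
Denominator = 20.8·5.0·sin13.4°·cos13.4° = 20.8·5.0·0.2317·0.9728 = 23.446 kPa
FS = 28.823 / 23.446 = 1.229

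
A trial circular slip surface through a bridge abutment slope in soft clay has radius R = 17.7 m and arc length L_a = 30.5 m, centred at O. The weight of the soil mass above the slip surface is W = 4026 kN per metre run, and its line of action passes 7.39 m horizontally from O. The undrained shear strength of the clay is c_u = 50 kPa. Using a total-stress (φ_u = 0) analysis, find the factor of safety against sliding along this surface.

Taking moments about the centre O, the resisting moment is provided by the undrained shear strength acting along the arc:
M_R = c_u·L_a·R = 50·30.50·17.7 = 26992.5 kN·m/m
M_D = W·d = 4026·7.39 = 29752.1 kN·m/m
FS = M_R / M_D = 26992.5 / 29752.1 = 0.907

FS = 0.91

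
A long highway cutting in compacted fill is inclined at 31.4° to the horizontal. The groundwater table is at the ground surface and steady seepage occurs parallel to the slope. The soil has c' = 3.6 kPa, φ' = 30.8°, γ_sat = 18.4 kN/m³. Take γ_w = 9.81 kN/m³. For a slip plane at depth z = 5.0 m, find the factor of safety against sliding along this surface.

With seepage parallel to the slope and the water table at the surface, the effective normal stress on the slip plane uses the buoyant unit weight γ' = γ_sat − γ_w while the driving shear stress uses γ_sat:
FS = [c' + γ' z cos²β tanφ'] / [γ_sat z sinβ cosβ]
γ' = 18.4 − 9.81 = 8.59 kN/m³
Numerator = 3.6 + 8.59·5.0·cos²31.4°·tan30.8° = 3.6 + 8.59·5.0·0.7285·0.5961 = 22.253 kPa
Denominator = 18.4·5.0·sin31.4°·cos31.4° = 18.4·5.0·0.5210·0.8536 = 40.913 kPa
FS = 22.253 / 40.913 = 0.544

FS = 0.54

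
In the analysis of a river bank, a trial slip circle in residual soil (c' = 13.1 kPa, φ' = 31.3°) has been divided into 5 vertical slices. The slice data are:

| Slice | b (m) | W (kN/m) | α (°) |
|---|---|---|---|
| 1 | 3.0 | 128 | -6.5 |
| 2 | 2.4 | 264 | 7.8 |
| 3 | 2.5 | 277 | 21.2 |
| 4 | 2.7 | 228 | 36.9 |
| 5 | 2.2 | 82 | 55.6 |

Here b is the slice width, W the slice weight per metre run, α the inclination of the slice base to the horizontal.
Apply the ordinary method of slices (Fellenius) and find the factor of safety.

FS = 2.25

Ordinary method of slices: FS = Σ[c'·Δl_i + (W_i cosα_i)·tanφ'] / Σ W_i sinα_i, with Δl_i = b_i / cosα_i.
Slice 1: Δl = 3.0/cos(-6.5°) = 3.019 m; N'_1 = 128·cos(-6.5°) = 127.2; c'Δl = 39.55; W sinα = -14.5
Slice 2: Δl = 2.4/cos7.8° = 2.422 m; N'_2 = 264·cos7.8° = 261.6; c'Δl = 31.73; W sinα = 35.8
Slice 3: Δl = 2.5/cos21.2° = 2.681 m; N'_3 = 277·cos21.2° = 258.3; c'Δl = 35.13; W sinα = 100.2
Slice 4: Δl = 2.7/cos36.9° = 3.376 m; N'_4 = 228·cos36.9° = 182.3; c'Δl = 44.23; W sinα = 136.9
Slice 5: Δl = 2.2/cos55.6° = 3.894 m; N'_5 = 82·cos55.6° = 46.3; c'Δl = 51.01; W sinα = 67.7
Σc'Δl = 201.7 kN/m; ΣN' = 875.6 kN/m; ΣW sinα = 326.1 kN/m
Resisting = 201.7 + 875.6·tan31.3° = 201.7 + 532.4 = 734.1 kN/m
FS = 734.1 / 326.1 = 2.251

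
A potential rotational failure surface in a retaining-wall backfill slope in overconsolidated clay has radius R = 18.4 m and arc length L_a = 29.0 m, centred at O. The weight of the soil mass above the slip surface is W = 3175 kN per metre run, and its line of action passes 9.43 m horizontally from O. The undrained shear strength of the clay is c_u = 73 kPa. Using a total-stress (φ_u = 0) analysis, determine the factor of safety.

Taking moments about the centre O, the resisting moment is provided by the undrained shear strength acting along the arc:
M_R = c_u·L_a·R = 73·29.00·18.4 = 38952.8 kN·m/m
M_D = W·d = 3175·9.43 = 29940.2 kN·m/m
FS = M_R / M_D = 38952.8 / 29940.2 = 1.301

FS = 1.30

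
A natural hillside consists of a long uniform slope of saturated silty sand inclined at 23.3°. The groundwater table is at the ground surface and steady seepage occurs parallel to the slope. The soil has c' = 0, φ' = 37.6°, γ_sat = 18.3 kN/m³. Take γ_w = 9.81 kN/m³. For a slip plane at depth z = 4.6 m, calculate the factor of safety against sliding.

With seepage parallel to the slope and the water table at the surface, the effective normal stress on the slip plane uses the buoyant unit weight γ' = γ_sat − γ_w while the driving shear stress uses γ_sat:
FS = [c' + γ' z cos²β tanφ'] / [γ_sat z sinβ cosβ]
(For c' = 0 this reduces to FS = (γ'/γ_sat)·tanφ'/tanβ.)
γ' = 18.3 − 9.81 = 8.49 kN/m³
Numerator = 0.0 + 8.49·4.6·cos²23.3°·tan37.6° = 0.0 + 8.49·4.6·0.8435·0.7701 = 25.370 kPa
Denominator = 18.3·4.6·sin23.3°·cos23.3° = 18.3·4.6·0.3955·0.9184 = 30.582 kPa
FS = 25.370 / 30.582 = 0.830

FS = 0.83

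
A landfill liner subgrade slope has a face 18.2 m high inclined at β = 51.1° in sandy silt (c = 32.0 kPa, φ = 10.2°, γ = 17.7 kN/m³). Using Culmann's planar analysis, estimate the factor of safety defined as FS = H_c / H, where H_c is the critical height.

FS = 1.25

H_c = (4c/γ) · sinβ cosφ / [1 − cos(β − φ)]
    = (4·32.0/17.7) · sin51.1°·cos10.2° / [1 − cos40.9°]
    = 7.232 · 0.7659 / 0.2441 = 22.69 m
FS = H_c / H = 22.69 / 18.2 = 1.247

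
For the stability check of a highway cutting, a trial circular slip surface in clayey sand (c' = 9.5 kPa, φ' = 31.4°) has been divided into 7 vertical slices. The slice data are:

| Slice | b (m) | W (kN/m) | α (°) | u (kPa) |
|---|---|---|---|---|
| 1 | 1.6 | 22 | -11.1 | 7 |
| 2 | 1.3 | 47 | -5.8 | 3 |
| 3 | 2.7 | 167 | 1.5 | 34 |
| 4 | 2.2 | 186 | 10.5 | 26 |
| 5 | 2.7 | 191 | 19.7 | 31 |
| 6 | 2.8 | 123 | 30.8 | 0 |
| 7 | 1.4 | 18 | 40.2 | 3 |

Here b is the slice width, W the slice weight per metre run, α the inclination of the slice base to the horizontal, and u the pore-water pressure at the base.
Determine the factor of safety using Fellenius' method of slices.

FS = 2.55

Ordinary method of slices: FS = Σ[c'·Δl_i + (W_i cosα_i − u_i·Δl_i)·tanφ'] / Σ W_i sinα_i, with Δl_i = b_i / cosα_i.
Slice 1: Δl = 1.6/cos(-11.1°) = 1.631 m; N'_1 = 22·cos(-11.1°) − 7·1.631 = 10.2; c'Δl = 15.49; W sinα = -4.2
Slice 2: Δl = 1.3/cos(-5.8°) = 1.307 m; N'_2 = 47·cos(-5.8°) − 3·1.307 = 42.8; c'Δl = 12.41; W sinα = -4.7
Slice 3: Δl = 2.7/cos1.5° = 2.701 m; N'_3 = 167·cos1.5° − 34·2.701 = 75.1; c'Δl = 25.66; W sinα = 4.4
Slice 4: Δl = 2.2/cos10.5° = 2.237 m; N'_4 = 186·cos10.5° − 26·2.237 = 124.7; c'Δl = 21.26; W sinα = 33.9
Slice 5: Δl = 2.7/cos19.7° = 2.868 m; N'_5 = 191·cos19.7° − 31·2.868 = 90.9; c'Δl = 27.24; W sinα = 64.4
Slice 6: Δl = 2.8/cos30.8° = 3.260 m; N'_6 = 123·cos30.8° − 0·3.260 = 105.7; c'Δl = 30.97; W sinα = 63.0
Slice 7: Δl = 1.4/cos40.2° = 1.833 m; N'_7 = 18·cos40.2° − 3·1.833 = 8.2; c'Δl = 17.41; W sinα = 11.6
Σc'Δl = 150.4 kN/m; ΣN' = 457.7 kN/m; ΣW sinα = 168.3 kN/m
Resisting = 150.4 + 457.7·tan31.4° = 150.4 + 279.4 = 429.8 kN/m
FS = 429.8 / 168.3 = 2.554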